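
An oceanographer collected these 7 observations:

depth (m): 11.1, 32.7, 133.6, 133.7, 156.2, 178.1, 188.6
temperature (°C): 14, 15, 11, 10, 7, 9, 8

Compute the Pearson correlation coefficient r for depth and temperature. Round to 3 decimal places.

-0.925

n = 7, Σx = 834, Σy = 74, Σxy = 7657.6, Σx² = 128605.16, Σy² = 836
Sxx = Σx² − (Σx)²/n = 128605.16 − 99365.142857 = 29240.017143
Sxy = Σxy − (Σx)(Σy)/n = 7657.6 − 8816.571429 = -1158.971429
Syy = Σy² − (Σy)²/n = 836 − 782.285714 = 53.714286
r = Sxy/√(Sxx·Syy) = -1158.971429/√(1570606.635102) = -1158.971429/1253.238459 = -0.924781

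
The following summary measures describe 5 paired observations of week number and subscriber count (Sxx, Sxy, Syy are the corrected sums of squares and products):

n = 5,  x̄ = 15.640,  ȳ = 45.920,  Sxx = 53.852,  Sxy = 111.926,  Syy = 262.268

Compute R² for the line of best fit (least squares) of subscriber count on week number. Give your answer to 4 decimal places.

R² = Sxy²/(Sxx·Syy) = (111.926)²/(53.852·262.268) = 0.886982

0.8870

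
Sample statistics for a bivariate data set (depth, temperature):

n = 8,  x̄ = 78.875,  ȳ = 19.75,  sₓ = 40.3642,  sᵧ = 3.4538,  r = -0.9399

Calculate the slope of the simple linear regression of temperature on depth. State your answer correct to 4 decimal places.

-0.0804

b = r · sᵧ/sₓ = -0.9399 · 3.4538/40.3642 = -0.080423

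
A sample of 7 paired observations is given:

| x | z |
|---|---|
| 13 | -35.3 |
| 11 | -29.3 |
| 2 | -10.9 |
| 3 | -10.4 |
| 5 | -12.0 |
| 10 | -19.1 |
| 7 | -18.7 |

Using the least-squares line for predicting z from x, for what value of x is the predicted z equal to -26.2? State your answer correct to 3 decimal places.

n = 7, Σx = 51, Σy = -135.7, Σxy = -1216.1, Σx² = 477
Sxx = Σx² − (Σx)²/n = 477 − 371.571429 = 105.428571
Sxy = Σxy − (Σx)(Σy)/n = -1216.1 − (-988.671429) = -227.428571
b = Sxy/Sxx = -227.428571/105.428571 = -2.157182
a = ȳ − b·x̄ = -19.385714 − (-2.157182)·7.285714 = -3.669106
Set a + b·x = -26.2: x = (-26.2 − (-3.669106)) / (-2.157182) = 10.444598

10.445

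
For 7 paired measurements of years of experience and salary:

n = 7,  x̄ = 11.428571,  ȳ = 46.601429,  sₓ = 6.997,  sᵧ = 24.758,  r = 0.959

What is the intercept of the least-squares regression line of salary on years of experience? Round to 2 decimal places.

7.82

b = r · sᵧ/sₓ = 0.959 · 24.758/6.997 = 3.393300
a = ȳ − b·x̄ = 46.601429 − 3.393300·11.428571 = 7.820856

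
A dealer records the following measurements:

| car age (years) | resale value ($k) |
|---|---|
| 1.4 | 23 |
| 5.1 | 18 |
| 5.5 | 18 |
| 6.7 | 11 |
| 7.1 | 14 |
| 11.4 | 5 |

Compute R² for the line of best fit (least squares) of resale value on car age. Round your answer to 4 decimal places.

n = 6, Σx = 37.2, Σy = 89, Σxy = 453.1, Σx² = 283.48, Σy² = 1519
Sxx = Σx² − (Σx)²/n = 283.48 − 230.64 = 52.84
Sxy = Σxy − (Σx)(Σy)/n = 453.1 − 551.8 = -98.7
Syy = Σy² − (Σy)²/n = 1519 − 1320.166667 = 198.833333
R² = Sxy²/(Sxx·Syy) = (-98.7)²/(52.84·198.833333) = 0.927219

0.9272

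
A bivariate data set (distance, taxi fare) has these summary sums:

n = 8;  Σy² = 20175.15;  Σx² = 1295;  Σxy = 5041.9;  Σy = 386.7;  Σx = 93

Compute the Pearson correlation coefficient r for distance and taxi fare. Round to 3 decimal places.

0.970

Sxx = Σx² − (Σx)²/n = 1295 − 1081.125 = 213.875
Sxy = Σxy − (Σx)(Σy)/n = 5041.9 − 4495.3875 = 546.5125
Syy = Σy² − (Σy)²/n = 20175.15 − 18692.11125 = 1483.03875
r = Sxy/√(Sxx·Syy) = 546.5125/√(317184.912656) = 546.5125/563.191719 = 0.970384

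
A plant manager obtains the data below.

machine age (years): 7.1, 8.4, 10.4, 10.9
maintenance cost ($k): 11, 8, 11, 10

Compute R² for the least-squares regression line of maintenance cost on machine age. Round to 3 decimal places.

0.009

n = 4, Σx = 36.8, Σy = 40, Σxy = 368.7, Σx² = 347.94, Σy² = 406
Sxx = Σx² − (Σx)²/n = 347.94 − 338.56 = 9.38
Sxy = Σxy − (Σx)(Σy)/n = 368.7 − 368 = 0.7
Syy = Σy² − (Σy)²/n = 406 − 400 = 6
R² = Sxy²/(Sxx·Syy) = (0.7)²/(9.38·6) = 0.008706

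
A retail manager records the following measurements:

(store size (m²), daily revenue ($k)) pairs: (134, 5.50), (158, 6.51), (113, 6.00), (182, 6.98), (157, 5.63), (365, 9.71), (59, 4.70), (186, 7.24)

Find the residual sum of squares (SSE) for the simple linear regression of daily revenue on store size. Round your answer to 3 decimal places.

1.122

n = 8, Σx = 1354, Σy = 52.27, Σxy = 9765.94, Σx² = 284764, Σy² = 357.8391
Sxx = Σx² − (Σx)²/n = 284764 − 229164.5 = 55599.5
Sxy = Σxy − (Σx)(Σy)/n = 9765.94 − 8846.6975 = 919.2425
Syy = Σy² − (Σy)²/n = 357.8391 − 341.519113 = 16.319987
b = Sxy/Sxx = 919.2425/55599.5 = 0.016533
SSE = Syy − b·Sxy = 16.319987 − 0.016533·919.2425 = 1.121887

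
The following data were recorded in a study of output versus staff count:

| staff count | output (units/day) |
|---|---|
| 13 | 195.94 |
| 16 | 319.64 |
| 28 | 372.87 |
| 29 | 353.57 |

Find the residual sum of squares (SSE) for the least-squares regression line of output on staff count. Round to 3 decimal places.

5376.258

n = 4, Σx = 86, Σy = 1242.02, Σxy = 28355.35, Σx² = 2050, Σy² = 404605.995
Sxx = Σx² − (Σx)²/n = 2050 − 1849 = 201
Sxy = Σxy − (Σx)(Σy)/n = 28355.35 − 26703.43 = 1651.92
Syy = Σy² − (Σy)²/n = 404605.995 − 385653.4201 = 18952.5749
b = Sxy/Sxx = 1651.92/201 = 8.218507
SSE = Syy − b·Sxy = 18952.5749 − 8.218507·1651.92 = 5376.258052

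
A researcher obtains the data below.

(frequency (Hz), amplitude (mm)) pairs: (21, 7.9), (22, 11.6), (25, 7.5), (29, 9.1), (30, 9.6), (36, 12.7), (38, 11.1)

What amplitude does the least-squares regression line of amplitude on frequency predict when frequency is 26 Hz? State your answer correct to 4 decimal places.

n = 7, Σx = 201, Σy = 69.5, Σxy = 2039.5, Σx² = 6031
Sxx = Σx² − (Σx)²/n = 6031 − 5771.571429 = 259.428571
Sxy = Σxy − (Σx)(Σy)/n = 2039.5 − 1995.642857 = 43.857143
b = Sxy/Sxx = 43.857143/259.428571 = 0.169053
a = ȳ − b·x̄ = 9.928571 − 0.169053·28.714286 = 5.074339
ŷ(26) = a + b·26 = 5.074339 + 0.169053·26 = 9.469714

9.4697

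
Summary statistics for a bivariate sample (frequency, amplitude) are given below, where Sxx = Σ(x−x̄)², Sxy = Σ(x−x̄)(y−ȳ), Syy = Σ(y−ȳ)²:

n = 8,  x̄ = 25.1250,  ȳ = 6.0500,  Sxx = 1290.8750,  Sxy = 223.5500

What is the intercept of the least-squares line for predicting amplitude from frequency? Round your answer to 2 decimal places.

1.70

b = Sxy/Sxx = 223.55/1290.875 = 0.173177
a = ȳ − b·x̄ = 6.05 − 0.173177·25.125 = 1.698925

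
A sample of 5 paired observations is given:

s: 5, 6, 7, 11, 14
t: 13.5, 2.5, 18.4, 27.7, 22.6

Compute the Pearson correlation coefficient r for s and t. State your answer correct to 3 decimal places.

0.714

n = 5, Σx = 43, Σy = 84.7, Σxy = 832.4, Σx² = 427, Σy² = 1805.11
Sxx = Σx² − (Σx)²/n = 427 − 369.8 = 57.2
Sxy = Σxy − (Σx)(Σy)/n = 832.4 − 728.42 = 103.98
Syy = Σy² − (Σy)²/n = 1805.11 − 1434.818 = 370.292
r = Sxy/√(Sxx·Syy) = 103.98/√(21180.7024) = 103.98/145.535914 = 0.714463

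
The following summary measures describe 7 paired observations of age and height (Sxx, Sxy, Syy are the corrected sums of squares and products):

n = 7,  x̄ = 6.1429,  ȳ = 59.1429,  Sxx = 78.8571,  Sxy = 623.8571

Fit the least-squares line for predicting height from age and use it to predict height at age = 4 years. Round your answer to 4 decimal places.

42.1899

b = Sxy/Sxx = 623.8571/78.8571 = 7.911236
a = ȳ − b·x̄ = 59.1429 − 7.911236·6.1429 = 10.544971
ŷ(4) = a + b·4 = 10.544971 + 7.911236·4 = 42.189913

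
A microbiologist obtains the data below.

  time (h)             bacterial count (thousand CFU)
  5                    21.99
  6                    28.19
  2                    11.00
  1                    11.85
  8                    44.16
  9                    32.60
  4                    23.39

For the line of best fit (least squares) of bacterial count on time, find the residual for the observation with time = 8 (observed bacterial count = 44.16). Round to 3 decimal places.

8.615

n = 7, Σx = 35, Σy = 173.18, Σxy = 1053.18, Σx² = 227
Sxx = Σx² − (Σx)²/n = 227 − 175 = 52
Sxy = Σxy − (Σx)(Σy)/n = 1053.18 − 865.9 = 187.28
b = Sxy/Sxx = 187.28/52 = 3.601538
a = ȳ − b·x̄ = 24.74 − 3.601538·5 = 6.732308
ŷ(8) = 6.732308 + 3.601538·8 = 35.544615
residual = y − ŷ = 44.16 − 35.544615 = 8.615385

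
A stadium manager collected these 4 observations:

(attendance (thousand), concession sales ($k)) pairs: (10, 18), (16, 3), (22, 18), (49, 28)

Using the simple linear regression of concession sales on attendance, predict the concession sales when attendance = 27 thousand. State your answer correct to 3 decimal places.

n = 4, Σx = 97, Σy = 67, Σxy = 1996, Σx² = 3241
Sxx = Σx² − (Σx)²/n = 3241 − 2352.25 = 888.75
Sxy = Σxy − (Σx)(Σy)/n = 1996 − 1624.75 = 371.25
b = Sxy/Sxx = 371.25/888.75 = 0.417722
a = ȳ − b·x̄ = 16.75 − 0.417722·24.25 = 6.620253
ŷ(27) = a + b·27 = 6.620253 + 0.417722·27 = 17.898734

17.899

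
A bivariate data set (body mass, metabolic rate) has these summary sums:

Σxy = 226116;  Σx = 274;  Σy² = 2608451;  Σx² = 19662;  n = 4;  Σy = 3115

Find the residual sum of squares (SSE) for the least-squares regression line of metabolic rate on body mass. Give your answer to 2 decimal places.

932.12

Sxx = Σx² − (Σx)²/n = 19662 − 18769 = 893
Sxy = Σxy − (Σx)(Σy)/n = 226116 − 213377.5 = 12738.5
Syy = Σy² − (Σy)²/n = 2608451 − 2425806.25 = 182644.75
b = Sxy/Sxx = 12738.5/893 = 14.264838
SSE = Syy − b·Sxy = 182644.75 − 14.264838·12738.5 = 932.115901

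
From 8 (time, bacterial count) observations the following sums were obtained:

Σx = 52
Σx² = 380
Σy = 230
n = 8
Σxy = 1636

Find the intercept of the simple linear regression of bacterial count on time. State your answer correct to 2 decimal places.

6.93

Sxx = Σx² − (Σx)²/n = 380 − 338 = 42
Sxy = Σxy − (Σx)(Σy)/n = 1636 − 1495 = 141
b = Sxy/Sxx = 141/42 = 3.357143
a = ȳ − b·x̄ = 28.75 − 3.357143·6.5 = 6.928571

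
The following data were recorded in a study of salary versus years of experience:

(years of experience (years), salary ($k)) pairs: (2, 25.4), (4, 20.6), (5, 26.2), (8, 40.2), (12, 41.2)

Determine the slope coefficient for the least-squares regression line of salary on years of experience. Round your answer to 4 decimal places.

2.1033

n = 5, Σx = 31, Σy = 153.6, Σxy = 1080.2, Σx² = 253
Sxx = Σx² − (Σx)²/n = 253 − 192.2 = 60.8
Sxy = Σxy − (Σx)(Σy)/n = 1080.2 − 952.32 = 127.88
b = Sxy/Sxx = 127.88/60.8 = 2.103289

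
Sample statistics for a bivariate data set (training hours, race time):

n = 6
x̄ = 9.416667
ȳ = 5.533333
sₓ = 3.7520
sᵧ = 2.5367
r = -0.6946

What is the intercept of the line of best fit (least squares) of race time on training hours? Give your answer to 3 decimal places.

b = r · sᵧ/sₓ = -0.6946 · 2.5367/3.752 = -0.469614
a = ȳ − b·x̄ = 5.533333 − (-0.469614)·9.416667 = 9.955532

9.956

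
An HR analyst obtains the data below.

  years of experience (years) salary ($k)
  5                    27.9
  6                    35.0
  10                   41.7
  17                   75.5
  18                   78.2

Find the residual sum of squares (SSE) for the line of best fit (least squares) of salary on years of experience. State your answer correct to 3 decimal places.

n = 5, Σx = 56, Σy = 258.3, Σxy = 3457.6, Σx² = 774, Σy² = 15557.79
Sxx = Σx² − (Σx)²/n = 774 − 627.2 = 146.8
Sxy = Σxy − (Σx)(Σy)/n = 3457.6 − 2892.96 = 564.64
Syy = Σy² − (Σy)²/n = 15557.79 − 13343.778 = 2214.012
b = Sxy/Sxx = 564.64/146.8 = 3.846322
SSE = Syy − b·Sxy = 2214.012 − 3.846322·564.64 = 42.225014

42.225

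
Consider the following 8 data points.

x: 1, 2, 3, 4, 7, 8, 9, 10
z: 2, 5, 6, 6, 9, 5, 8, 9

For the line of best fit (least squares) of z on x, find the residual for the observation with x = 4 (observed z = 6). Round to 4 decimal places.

n = 8, Σx = 44, Σy = 50, Σxy = 319, Σx² = 324
Sxx = Σx² − (Σx)²/n = 324 − 242 = 82
Sxy = Σxy − (Σx)(Σy)/n = 319 − 275 = 44
b = Sxy/Sxx = 44/82 = 0.536585
a = ȳ − b·x̄ = 6.25 − 0.536585·5.5 = 3.298780
ŷ(4) = 3.298780 + 0.536585·4 = 5.445122
residual = y − ŷ = 6 − 5.445122 = 0.554878

0.5549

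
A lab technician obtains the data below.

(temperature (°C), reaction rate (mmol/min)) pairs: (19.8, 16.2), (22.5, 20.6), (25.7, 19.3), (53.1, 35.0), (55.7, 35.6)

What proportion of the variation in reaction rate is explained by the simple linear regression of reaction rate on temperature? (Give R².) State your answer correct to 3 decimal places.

n = 5, Σx = 176.8, Σy = 126.7, Σxy = 5121.69, Σx² = 7480.88, Σy² = 3551.65
Sxx = Σx² − (Σx)²/n = 7480.88 − 6251.648 = 1229.232
Sxy = Σxy − (Σx)(Σy)/n = 5121.69 − 4480.112 = 641.578
Syy = Σy² − (Σy)²/n = 3551.65 − 3210.578 = 341.072
R² = Sxy²/(Sxx·Syy) = (641.578)²/(1229.232·341.072) = 0.981791

0.982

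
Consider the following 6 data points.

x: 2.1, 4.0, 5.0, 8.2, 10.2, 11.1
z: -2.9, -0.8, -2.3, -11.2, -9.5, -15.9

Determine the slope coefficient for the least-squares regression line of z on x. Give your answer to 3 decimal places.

n = 6, Σx = 40.6, Σy = -42.6, Σxy = -386.02, Σx² = 339.9
Sxx = Σx² − (Σx)²/n = 339.9 − 274.726667 = 65.173333
Sxy = Σxy − (Σx)(Σy)/n = -386.02 − (-288.26) = -97.76
b = Sxy/Sxx = -97.76/65.173333 = -1.5

-1.500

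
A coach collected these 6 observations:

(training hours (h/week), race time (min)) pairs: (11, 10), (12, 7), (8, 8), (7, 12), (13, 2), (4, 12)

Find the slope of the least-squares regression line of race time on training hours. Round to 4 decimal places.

-0.8754

n = 6, Σx = 55, Σy = 51, Σxy = 416, Σx² = 563
Sxx = Σx² − (Σx)²/n = 563 − 504.166667 = 58.833333
Sxy = Σxy − (Σx)(Σy)/n = 416 − 467.5 = -51.5
b = Sxy/Sxx = -51.5/58.833333 = -0.875354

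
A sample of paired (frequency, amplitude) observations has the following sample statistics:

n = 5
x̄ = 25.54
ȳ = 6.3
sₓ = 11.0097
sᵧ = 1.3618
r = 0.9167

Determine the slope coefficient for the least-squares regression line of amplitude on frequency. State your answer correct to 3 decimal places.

0.113

b = r · sᵧ/sₓ = 0.9167 · 1.3618/11.0097 = 0.113387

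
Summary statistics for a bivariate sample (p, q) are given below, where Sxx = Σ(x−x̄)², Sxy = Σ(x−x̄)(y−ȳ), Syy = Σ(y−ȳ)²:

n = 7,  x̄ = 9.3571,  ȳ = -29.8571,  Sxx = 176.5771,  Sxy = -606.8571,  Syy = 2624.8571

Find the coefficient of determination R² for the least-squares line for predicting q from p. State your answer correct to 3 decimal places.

0.795

R² = Sxy²/(Sxx·Syy) = (-606.8571)²/(176.5771·2624.8571) = 0.794571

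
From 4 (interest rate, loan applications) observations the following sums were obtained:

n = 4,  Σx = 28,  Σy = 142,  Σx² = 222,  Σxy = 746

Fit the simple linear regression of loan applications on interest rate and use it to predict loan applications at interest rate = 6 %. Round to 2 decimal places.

Sxx = Σx² − (Σx)²/n = 222 − 196 = 26
Sxy = Σxy − (Σx)(Σy)/n = 746 − 994 = -248
b = Sxy/Sxx = -248/26 = -9.538462
a = ȳ − b·x̄ = 35.5 − (-9.538462)·7 = 102.269231
ŷ(6) = a + b·6 = 102.269231 + (-9.538462)·6 = 45.038462

45.04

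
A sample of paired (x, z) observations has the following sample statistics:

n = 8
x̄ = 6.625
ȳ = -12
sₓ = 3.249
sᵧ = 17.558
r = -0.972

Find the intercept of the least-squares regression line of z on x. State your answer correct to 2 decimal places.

22.80

b = r · sᵧ/sₓ = -0.972 · 17.558/3.249 = -5.252809
a = ȳ − b·x̄ = -12 − (-5.252809)·6.625 = 22.799859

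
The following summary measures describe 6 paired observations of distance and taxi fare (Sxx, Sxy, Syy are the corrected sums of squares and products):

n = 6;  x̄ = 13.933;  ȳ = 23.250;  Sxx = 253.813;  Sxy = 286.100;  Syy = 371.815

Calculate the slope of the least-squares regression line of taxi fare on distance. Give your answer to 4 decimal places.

1.1272

b = Sxy/Sxx = 286.1/253.813 = 1.127208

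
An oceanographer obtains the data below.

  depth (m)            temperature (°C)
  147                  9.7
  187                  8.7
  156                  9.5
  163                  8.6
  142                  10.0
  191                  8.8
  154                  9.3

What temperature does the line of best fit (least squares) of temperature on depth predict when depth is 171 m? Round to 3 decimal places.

9.039

n = 7, Σx = 1140, Σy = 64.6, Σxy = 10469.6, Σx² = 187844
Sxx = Σx² − (Σx)²/n = 187844 − 185657.142857 = 2186.857143
Sxy = Σxy − (Σx)(Σy)/n = 10469.6 − 10520.571429 = -50.971429
b = Sxy/Sxx = -50.971429/2186.857143 = -0.023308
a = ȳ − b·x̄ = 9.228571 − (-0.023308)·162.857143 = 13.024458
ŷ(171) = a + b·171 = 13.024458 + (-0.023308)·171 = 9.038777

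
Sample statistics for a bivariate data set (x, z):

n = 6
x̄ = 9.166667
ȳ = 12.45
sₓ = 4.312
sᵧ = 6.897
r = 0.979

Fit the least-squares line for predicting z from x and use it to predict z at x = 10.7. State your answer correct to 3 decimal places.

14.851

b = r · sᵧ/sₓ = 0.979 · 6.897/4.312 = 1.565901
a = ȳ − b·x̄ = 12.45 − 1.565901·9.166667 = -1.904089
ŷ(10.7) = a + b·10.7 = -1.904089 + 1.565901·10.7 = 14.851047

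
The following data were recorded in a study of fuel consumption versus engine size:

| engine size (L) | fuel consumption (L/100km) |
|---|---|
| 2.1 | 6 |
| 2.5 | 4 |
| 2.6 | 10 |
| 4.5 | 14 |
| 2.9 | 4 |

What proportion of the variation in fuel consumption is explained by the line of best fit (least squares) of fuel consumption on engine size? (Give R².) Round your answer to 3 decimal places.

0.578

n = 5, Σx = 14.6, Σy = 38, Σxy = 123.2, Σx² = 46.08, Σy² = 364
Sxx = Σx² − (Σx)²/n = 46.08 − 42.632 = 3.448
Sxy = Σxy − (Σx)(Σy)/n = 123.2 − 110.96 = 12.24
Syy = Σy² − (Σy)²/n = 364 − 288.8 = 75.2
R² = Sxy²/(Sxx·Syy) = (12.24)²/(3.448·75.2) = 0.577800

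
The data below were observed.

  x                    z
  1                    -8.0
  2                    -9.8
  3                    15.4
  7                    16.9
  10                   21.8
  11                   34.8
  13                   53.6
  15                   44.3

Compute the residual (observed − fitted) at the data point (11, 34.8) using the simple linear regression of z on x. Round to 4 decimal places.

0.6873

n = 8, Σx = 62, Σy = 169, Σxy = 2099, Σx² = 678
Sxx = Σx² − (Σx)²/n = 678 − 480.5 = 197.5
Sxy = Σxy − (Σx)(Σy)/n = 2099 − 1309.75 = 789.25
b = Sxy/Sxx = 789.25/197.5 = 3.996203
a = ȳ − b·x̄ = 21.125 − 3.996203·7.75 = -9.845570
ŷ(11) = -9.845570 + 3.996203·11 = 34.112658
residual = y − ŷ = 34.8 − 34.112658 = 0.687342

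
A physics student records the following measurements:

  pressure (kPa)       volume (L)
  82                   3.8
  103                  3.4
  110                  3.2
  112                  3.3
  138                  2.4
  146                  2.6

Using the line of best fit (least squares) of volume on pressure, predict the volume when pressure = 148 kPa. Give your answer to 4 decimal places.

n = 6, Σx = 691, Σy = 18.7, Σxy = 2094.2, Σx² = 82337
Sxx = Σx² − (Σx)²/n = 82337 − 79580.166667 = 2756.833333
Sxy = Σxy − (Σx)(Σy)/n = 2094.2 − 2153.616667 = -59.416667
b = Sxy/Sxx = -59.416667/2756.833333 = -0.021553
a = ȳ − b·x̄ = 3.116667 − (-0.021553)·115.166667 = 5.598797
ŷ(148) = a + b·148 = 5.598797 + (-0.021553)·148 = 2.409026

2.4090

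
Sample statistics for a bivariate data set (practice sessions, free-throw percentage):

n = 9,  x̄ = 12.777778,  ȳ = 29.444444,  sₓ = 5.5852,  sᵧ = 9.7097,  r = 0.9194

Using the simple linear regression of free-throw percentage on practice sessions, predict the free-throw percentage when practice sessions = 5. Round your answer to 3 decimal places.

17.013

b = r · sᵧ/sₓ = 0.9194 · 9.7097/5.5852 = 1.598349
a = ȳ − b·x̄ = 29.444444 − 1.598349·12.777778 = 9.021097
ŷ(5) = a + b·5 = 9.021097 + 1.598349·5 = 17.012841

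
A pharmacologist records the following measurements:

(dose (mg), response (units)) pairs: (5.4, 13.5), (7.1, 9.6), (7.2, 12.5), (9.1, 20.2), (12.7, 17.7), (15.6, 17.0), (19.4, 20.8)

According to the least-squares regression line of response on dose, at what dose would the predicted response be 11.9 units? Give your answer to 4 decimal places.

n = 7, Σx = 76.5, Σy = 111.3, Σxy = 1308.39, Σx² = 995.23
Sxx = Σx² − (Σx)²/n = 995.23 − 836.035714 = 159.194286
Sxy = Σxy − (Σx)(Σy)/n = 1308.39 − 1216.35 = 92.04
b = Sxy/Sxx = 92.04/159.194286 = 0.578161
a = ȳ − b·x̄ = 15.9 − 0.578161·10.928571 = 9.581521
Set a + b·x = 11.9: x = (11.9 − 9.581521) / 0.578161 = 4.010089

4.0101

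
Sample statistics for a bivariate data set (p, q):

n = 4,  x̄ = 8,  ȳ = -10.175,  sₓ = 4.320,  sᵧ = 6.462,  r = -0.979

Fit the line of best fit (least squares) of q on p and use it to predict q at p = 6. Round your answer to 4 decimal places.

-7.2462

b = r · sᵧ/sₓ = -0.979 · 6.462/4.32 = -1.464421
a = ȳ − b·x̄ = -10.175 − (-1.464421)·8 = 1.540367
ŷ(6) = a + b·6 = 1.540367 + (-1.464421)·6 = -7.246158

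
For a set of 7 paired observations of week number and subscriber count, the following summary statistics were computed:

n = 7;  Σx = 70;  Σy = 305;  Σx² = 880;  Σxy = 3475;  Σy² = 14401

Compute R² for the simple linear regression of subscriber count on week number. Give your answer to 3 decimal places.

0.903

Sxx = Σx² − (Σx)²/n = 880 − 700 = 180
Sxy = Σxy − (Σx)(Σy)/n = 3475 − 3050 = 425
Syy = Σy² − (Σy)²/n = 14401 − 13289.285714 = 1111.714286
R² = Sxy²/(Sxx·Syy) = (425)²/(180·1111.714286) = 0.902635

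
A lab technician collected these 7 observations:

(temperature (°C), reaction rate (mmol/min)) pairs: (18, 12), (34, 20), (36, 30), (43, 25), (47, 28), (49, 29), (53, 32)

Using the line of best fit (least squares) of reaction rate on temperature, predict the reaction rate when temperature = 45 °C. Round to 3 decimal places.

27.773

n = 7, Σx = 280, Σy = 176, Σxy = 7484, Σx² = 12044
Sxx = Σx² − (Σx)²/n = 12044 − 11200 = 844
Sxy = Σxy − (Σx)(Σy)/n = 7484 − 7040 = 444
b = Sxy/Sxx = 444/844 = 0.526066
a = ȳ − b·x̄ = 25.142857 − 0.526066·40 = 4.100203
ŷ(45) = a + b·45 = 4.100203 + 0.526066·45 = 27.773189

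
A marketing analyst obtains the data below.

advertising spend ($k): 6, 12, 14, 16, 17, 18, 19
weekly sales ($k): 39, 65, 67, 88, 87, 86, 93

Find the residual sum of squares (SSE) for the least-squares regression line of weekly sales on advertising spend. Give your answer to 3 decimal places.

n = 7, Σx = 102, Σy = 525, Σxy = 8154, Σx² = 1606, Σy² = 41593
Sxx = Σx² − (Σx)²/n = 1606 − 1486.285714 = 119.714286
Sxy = Σxy − (Σx)(Σy)/n = 8154 − 7650 = 504
Syy = Σy² − (Σy)²/n = 41593 − 39375 = 2218
b = Sxy/Sxx = 504/119.714286 = 4.210024
SSE = Syy − b·Sxy = 2218 − 4.210024·504 = 96.147971

96.148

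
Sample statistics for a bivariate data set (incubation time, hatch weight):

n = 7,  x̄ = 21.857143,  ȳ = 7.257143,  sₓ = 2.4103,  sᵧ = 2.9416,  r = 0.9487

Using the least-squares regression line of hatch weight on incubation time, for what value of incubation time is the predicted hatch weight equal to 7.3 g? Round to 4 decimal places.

21.8942

b = r · sᵧ/sₓ = 0.9487 · 2.9416/2.4103 = 1.157821
a = ȳ − b·x̄ = 7.257143 − 1.157821·21.857143 = -18.049516
Set a + b·x = 7.3: x = (7.3 − (-18.049516)) / 1.157821 = 21.894158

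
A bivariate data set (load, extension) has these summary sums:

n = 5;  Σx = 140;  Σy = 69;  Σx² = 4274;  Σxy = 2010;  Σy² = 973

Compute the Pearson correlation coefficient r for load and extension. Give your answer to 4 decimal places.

0.9090

Sxx = Σx² − (Σx)²/n = 4274 − 3920 = 354
Sxy = Σxy − (Σx)(Σy)/n = 2010 − 1932 = 78
Syy = Σy² − (Σy)²/n = 973 − 952.2 = 20.8
r = Sxy/√(Sxx·Syy) = 78/√(7363.2) = 78/85.809090 = 0.908995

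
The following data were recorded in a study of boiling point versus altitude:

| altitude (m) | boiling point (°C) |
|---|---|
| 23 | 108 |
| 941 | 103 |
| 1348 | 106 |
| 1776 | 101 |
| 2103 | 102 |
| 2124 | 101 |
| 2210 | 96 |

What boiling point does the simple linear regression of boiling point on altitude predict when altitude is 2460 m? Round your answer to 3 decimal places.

n = 7, Σx = 10525, Σy = 717, Σxy = 1062861, Σx² = 19675375
Sxx = Σx² − (Σx)²/n = 19675375 − 15825089.285714 = 3850285.714286
Sxy = Σxy − (Σx)(Σy)/n = 1062861 − 1078060.714286 = -15199.714286
b = Sxy/Sxx = -15199.714286/3850285.714286 = -0.003948
a = ȳ − b·x̄ = 102.428571 − (-0.003948)·1503.571429 = 108.364197
ŷ(2460) = a + b·2460 = 108.364197 + (-0.003948)·2460 = 98.652893

98.653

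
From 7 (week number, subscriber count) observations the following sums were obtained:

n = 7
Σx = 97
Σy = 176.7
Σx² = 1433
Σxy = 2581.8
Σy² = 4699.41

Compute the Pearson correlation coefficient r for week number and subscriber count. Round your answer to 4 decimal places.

Sxx = Σx² − (Σx)²/n = 1433 − 1344.142857 = 88.857143
Sxy = Σxy − (Σx)(Σy)/n = 2581.8 − 2448.557143 = 133.242857
Syy = Σy² − (Σy)²/n = 4699.41 − 4460.412857 = 238.997143
r = Sxy/√(Sxx·Syy) = 133.242857/√(21236.603265) = 133.242857/145.727840 = 0.914327

0.9143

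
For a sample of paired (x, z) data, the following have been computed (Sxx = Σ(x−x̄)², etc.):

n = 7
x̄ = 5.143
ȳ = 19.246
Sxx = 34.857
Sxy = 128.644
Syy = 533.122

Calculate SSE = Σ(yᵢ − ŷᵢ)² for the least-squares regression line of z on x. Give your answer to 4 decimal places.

58.3457

b = Sxy/Sxx = 128.644/34.857 = 3.690622
SSE = Syy − b·Sxy = 533.122 − 3.690622·128.644 = 58.345664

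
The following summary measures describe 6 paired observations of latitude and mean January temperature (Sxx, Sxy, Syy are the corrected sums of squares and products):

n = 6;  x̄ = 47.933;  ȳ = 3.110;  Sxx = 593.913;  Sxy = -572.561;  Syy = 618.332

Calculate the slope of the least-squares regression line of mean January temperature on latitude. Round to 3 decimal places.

-0.964

b = Sxy/Sxx = -572.561/593.913 = -0.964049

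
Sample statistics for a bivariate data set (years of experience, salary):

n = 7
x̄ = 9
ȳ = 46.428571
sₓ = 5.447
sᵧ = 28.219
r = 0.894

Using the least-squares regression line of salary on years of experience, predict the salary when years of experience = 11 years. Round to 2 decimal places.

b = r · sᵧ/sₓ = 0.894 · 28.219/5.447 = 4.631501
a = ȳ − b·x̄ = 46.428571 − 4.631501·9 = 4.745062
ŷ(11) = a + b·11 = 4.745062 + 4.631501·11 = 55.691573

55.69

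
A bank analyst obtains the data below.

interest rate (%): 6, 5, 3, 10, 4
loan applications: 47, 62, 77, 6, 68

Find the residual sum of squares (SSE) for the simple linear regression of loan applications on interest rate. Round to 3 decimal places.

19.226

n = 5, Σx = 28, Σy = 260, Σxy = 1155, Σx² = 186, Σy² = 16642
Sxx = Σx² − (Σx)²/n = 186 − 156.8 = 29.2
Sxy = Σxy − (Σx)(Σy)/n = 1155 − 1456 = -301
Syy = Σy² − (Σy)²/n = 16642 − 13520 = 3122
b = Sxy/Sxx = -301/29.2 = -10.308219
SSE = Syy − b·Sxy = 3122 − (-10.308219)·(-301) = 19.226027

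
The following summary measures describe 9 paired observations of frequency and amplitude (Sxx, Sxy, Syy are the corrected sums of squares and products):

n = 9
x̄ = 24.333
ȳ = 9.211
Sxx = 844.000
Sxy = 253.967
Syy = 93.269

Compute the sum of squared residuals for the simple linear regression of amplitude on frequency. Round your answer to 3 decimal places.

b = Sxy/Sxx = 253.967/844 = 0.300909
SSE = Syy − b·Sxy = 93.269 − 0.300909·253.967 = 16.848103

16.848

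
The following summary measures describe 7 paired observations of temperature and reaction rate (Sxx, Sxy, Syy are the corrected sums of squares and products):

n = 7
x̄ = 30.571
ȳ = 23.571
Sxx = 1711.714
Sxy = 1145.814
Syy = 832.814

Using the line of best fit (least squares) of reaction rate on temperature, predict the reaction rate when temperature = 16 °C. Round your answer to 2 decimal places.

13.82

b = Sxy/Sxx = 1145.814/1711.714 = 0.669396
a = ȳ − b·x̄ = 23.571 − 0.669396·30.571 = 3.106904
ŷ(16) = a + b·16 = 3.106904 + 0.669396·16 = 13.817235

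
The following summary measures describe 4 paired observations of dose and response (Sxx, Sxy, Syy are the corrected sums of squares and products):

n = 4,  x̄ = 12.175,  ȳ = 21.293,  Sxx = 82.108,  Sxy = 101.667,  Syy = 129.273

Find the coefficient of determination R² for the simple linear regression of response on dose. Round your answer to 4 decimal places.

0.9738

R² = Sxy²/(Sxx·Syy) = (101.667)²/(82.108·129.273) = 0.973793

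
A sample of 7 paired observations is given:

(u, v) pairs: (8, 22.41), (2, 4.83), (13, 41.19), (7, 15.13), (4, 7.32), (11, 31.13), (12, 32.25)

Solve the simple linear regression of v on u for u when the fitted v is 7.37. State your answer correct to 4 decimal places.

3.6113

n = 7, Σx = 57, Σy = 154.26, Σxy = 1589.03, Σx² = 567
Sxx = Σx² − (Σx)²/n = 567 − 464.142857 = 102.857143
Sxy = Σxy − (Σx)(Σy)/n = 1589.03 − 1256.117143 = 332.912857
b = Sxy/Sxx = 332.912857/102.857143 = 3.236653
a = ȳ − b·x̄ = 22.037143 − 3.236653·8.142857 = -4.318458
Set a + b·x = 7.37: x = (7.37 − (-4.318458)) / 3.236653 = 3.611280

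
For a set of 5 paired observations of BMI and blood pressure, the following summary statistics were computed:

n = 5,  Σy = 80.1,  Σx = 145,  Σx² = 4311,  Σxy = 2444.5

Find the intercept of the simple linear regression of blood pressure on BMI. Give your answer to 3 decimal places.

-17.248

Sxx = Σx² − (Σx)²/n = 4311 − 4205 = 106
Sxy = Σxy − (Σx)(Σy)/n = 2444.5 − 2322.9 = 121.6
b = Sxy/Sxx = 121.6/106 = 1.147170
a = ȳ − b·x̄ = 16.02 − 1.147170·29 = -17.247925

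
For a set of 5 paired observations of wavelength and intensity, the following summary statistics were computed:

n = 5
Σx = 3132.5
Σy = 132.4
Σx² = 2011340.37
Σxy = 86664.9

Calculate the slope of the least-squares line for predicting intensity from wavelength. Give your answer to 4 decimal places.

0.0761

Sxx = Σx² − (Σx)²/n = 2011340.37 − 1962511.25 = 48829.12
Sxy = Σxy − (Σx)(Σy)/n = 86664.9 − 82948.6 = 3716.3
b = Sxy/Sxx = 3716.3/48829.12 = 0.076108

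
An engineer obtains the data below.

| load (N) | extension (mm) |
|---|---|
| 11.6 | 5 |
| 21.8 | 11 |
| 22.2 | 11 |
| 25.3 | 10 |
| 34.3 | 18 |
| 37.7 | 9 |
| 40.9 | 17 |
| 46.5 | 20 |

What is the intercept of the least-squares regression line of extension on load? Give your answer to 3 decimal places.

1.859

n = 8, Σx = 240.3, Σy = 101, Σxy = 3377, Σx² = 8175.57
Sxx = Σx² − (Σx)²/n = 8175.57 − 7218.01125 = 957.55875
Sxy = Σxy − (Σx)(Σy)/n = 3377 − 3033.7875 = 343.2125
b = Sxy/Sxx = 343.2125/957.55875 = 0.358424
a = ȳ − b·x̄ = 12.625 − 0.358424·30.0375 = 1.858825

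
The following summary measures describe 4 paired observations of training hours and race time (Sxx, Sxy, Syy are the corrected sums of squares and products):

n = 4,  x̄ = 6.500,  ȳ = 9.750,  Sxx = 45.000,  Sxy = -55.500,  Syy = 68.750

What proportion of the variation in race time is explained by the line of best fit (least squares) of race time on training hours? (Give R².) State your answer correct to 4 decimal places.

0.9956

R² = Sxy²/(Sxx·Syy) = (-55.5)²/(45·68.75) = 0.995636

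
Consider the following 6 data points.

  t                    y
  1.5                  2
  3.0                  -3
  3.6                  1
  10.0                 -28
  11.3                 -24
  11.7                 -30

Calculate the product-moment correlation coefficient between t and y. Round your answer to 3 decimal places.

-0.975

n = 6, Σx = 41.1, Σy = -82, Σxy = -904.6, Σx² = 388.79, Σy² = 2274
Sxx = Σx² − (Σx)²/n = 388.79 − 281.535 = 107.255
Sxy = Σxy − (Σx)(Σy)/n = -904.6 − (-561.7) = -342.9
Syy = Σy² − (Σy)²/n = 2274 − 1120.666667 = 1153.333333
r = Sxy/√(Sxx·Syy) = -342.9/√(123700.766667) = -342.9/351.711198 = -0.974948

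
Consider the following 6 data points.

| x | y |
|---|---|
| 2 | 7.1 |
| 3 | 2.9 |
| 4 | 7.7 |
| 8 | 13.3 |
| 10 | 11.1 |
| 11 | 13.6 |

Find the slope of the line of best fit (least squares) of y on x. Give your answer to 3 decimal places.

0.926

n = 6, Σx = 38, Σy = 55.7, Σxy = 420.7, Σx² = 314
Sxx = Σx² − (Σx)²/n = 314 − 240.666667 = 73.333333
Sxy = Σxy − (Σx)(Σy)/n = 420.7 − 352.766667 = 67.933333
b = Sxy/Sxx = 67.933333/73.333333 = 0.926364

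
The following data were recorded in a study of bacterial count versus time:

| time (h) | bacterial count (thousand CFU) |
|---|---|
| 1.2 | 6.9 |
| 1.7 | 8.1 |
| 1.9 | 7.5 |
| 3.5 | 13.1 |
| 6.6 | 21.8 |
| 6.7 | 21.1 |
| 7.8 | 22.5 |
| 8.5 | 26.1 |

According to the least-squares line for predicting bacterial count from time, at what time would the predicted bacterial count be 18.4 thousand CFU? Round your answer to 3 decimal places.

n = 8, Σx = 37.9, Σy = 127.1, Σxy = 764.75, Σx² = 241.73
Sxx = Σx² − (Σx)²/n = 241.73 − 179.55125 = 62.17875
Sxy = Σxy − (Σx)(Σy)/n = 764.75 − 602.13625 = 162.61375
b = Sxy/Sxx = 162.61375/62.17875 = 2.615262
a = ȳ − b·x̄ = 15.8875 − 2.615262·4.7375 = 3.497694
Set a + b·x = 18.4: x = (18.4 − 3.497694) / 2.615262 = 5.698207

5.698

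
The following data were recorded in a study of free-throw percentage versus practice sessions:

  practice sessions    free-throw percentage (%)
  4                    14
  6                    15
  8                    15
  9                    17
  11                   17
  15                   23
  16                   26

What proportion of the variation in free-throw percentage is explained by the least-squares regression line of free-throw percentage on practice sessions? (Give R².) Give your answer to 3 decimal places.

n = 7, Σx = 69, Σy = 127, Σxy = 1367, Σx² = 799, Σy² = 2429
Sxx = Σx² − (Σx)²/n = 799 − 680.142857 = 118.857143
Sxy = Σxy − (Σx)(Σy)/n = 1367 − 1251.857143 = 115.142857
Syy = Σy² − (Σy)²/n = 2429 − 2304.142857 = 124.857143
R² = Sxy²/(Sxx·Syy) = (115.142857)²/(118.857143·124.857143) = 0.893378

0.893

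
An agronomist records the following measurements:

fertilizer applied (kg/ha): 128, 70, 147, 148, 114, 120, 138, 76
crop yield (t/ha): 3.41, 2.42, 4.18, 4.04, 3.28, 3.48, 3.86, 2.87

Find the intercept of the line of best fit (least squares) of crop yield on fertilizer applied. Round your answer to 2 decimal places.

1.19

n = 8, Σx = 941, Σy = 27.54, Σxy = 3360.58, Σx² = 117013
Sxx = Σx² − (Σx)²/n = 117013 − 110685.125 = 6327.875
Sxy = Σxy − (Σx)(Σy)/n = 3360.58 − 3239.3925 = 121.1875
b = Sxy/Sxx = 121.1875/6327.875 = 0.019151
a = ȳ − b·x̄ = 3.4425 − 0.019151·117.625 = 1.189820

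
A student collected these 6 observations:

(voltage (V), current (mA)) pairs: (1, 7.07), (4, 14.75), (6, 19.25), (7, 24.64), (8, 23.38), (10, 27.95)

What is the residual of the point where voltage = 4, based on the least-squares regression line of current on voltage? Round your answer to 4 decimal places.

n = 6, Σx = 36, Σy = 117.04, Σxy = 820.59, Σx² = 266
Sxx = Σx² − (Σx)²/n = 266 − 216 = 50
Sxy = Σxy − (Σx)(Σy)/n = 820.59 − 702.24 = 118.35
b = Sxy/Sxx = 118.35/50 = 2.367
a = ȳ − b·x̄ = 19.506667 − 2.367·6 = 5.304667
ŷ(4) = 5.304667 + 2.367·4 = 14.772667
residual = y − ŷ = 14.75 − 14.772667 = -0.022667

-0.0227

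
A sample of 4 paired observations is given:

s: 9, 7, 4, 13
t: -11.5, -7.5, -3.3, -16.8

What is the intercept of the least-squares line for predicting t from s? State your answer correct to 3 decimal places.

n = 4, Σx = 33, Σy = -39.1, Σxy = -387.6, Σx² = 315
Sxx = Σx² − (Σx)²/n = 315 − 272.25 = 42.75
Sxy = Σxy − (Σx)(Σy)/n = -387.6 − (-322.575) = -65.025
b = Sxy/Sxx = -65.025/42.75 = -1.521053
a = ȳ − b·x̄ = -9.775 − (-1.521053)·8.25 = 2.773684

2.774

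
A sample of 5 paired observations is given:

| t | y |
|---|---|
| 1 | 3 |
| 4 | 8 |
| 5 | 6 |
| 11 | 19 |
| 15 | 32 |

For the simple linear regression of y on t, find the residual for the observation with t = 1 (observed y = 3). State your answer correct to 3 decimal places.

n = 5, Σx = 36, Σy = 68, Σxy = 754, Σx² = 388
Sxx = Σx² − (Σx)²/n = 388 − 259.2 = 128.8
Sxy = Σxy − (Σx)(Σy)/n = 754 − 489.6 = 264.4
b = Sxy/Sxx = 264.4/128.8 = 2.052795
a = ȳ − b·x̄ = 13.6 − 2.052795·7.2 = -1.180124
ŷ(1) = -1.180124 + 2.052795·1 = 0.872671
residual = y − ŷ = 3 − 0.872671 = 2.127329

2.127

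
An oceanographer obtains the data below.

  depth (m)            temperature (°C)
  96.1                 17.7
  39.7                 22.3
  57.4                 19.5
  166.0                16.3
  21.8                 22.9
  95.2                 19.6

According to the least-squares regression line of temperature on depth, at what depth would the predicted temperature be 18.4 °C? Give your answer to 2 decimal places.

n = 6, Σx = 476.2, Σy = 118.3, Σxy = 8776.52, Σx² = 51200.34
Sxx = Σx² − (Σx)²/n = 51200.34 − 37794.406667 = 13405.933333
Sxy = Σxy − (Σx)(Σy)/n = 8776.52 − 9389.076667 = -612.556667
b = Sxy/Sxx = -612.556667/13405.933333 = -0.045693
a = ȳ − b·x̄ = 19.716667 − (-0.045693)·79.366667 = 23.343164
Set a + b·x = 18.4: x = (18.4 − 23.343164) / (-0.045693) = 108.182198

108.18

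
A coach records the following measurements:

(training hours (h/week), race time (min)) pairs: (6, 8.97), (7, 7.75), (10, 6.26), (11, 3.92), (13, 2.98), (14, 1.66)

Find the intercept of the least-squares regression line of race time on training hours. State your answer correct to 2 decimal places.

14.23

n = 6, Σx = 61, Σy = 31.54, Σxy = 275.77, Σx² = 671
Sxx = Σx² − (Σx)²/n = 671 − 620.166667 = 50.833333
Sxy = Σxy − (Σx)(Σy)/n = 275.77 − 320.656667 = -44.886667
b = Sxy/Sxx = -44.886667/50.833333 = -0.883016
a = ȳ − b·x̄ = 5.256667 − (-0.883016)·10.166667 = 14.234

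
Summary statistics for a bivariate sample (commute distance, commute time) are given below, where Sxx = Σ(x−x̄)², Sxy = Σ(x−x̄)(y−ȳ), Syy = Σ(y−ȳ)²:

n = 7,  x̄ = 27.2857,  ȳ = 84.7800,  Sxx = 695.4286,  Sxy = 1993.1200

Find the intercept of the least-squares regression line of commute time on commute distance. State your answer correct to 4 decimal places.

b = Sxy/Sxx = 1993.12/695.4286 = 2.866031
a = ȳ − b·x̄ = 84.78 − 2.866031·27.2857 = 6.578335

6.5783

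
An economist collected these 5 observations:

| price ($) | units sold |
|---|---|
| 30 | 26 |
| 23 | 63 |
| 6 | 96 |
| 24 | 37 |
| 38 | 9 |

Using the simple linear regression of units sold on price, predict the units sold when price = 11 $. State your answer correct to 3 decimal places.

n = 5, Σx = 121, Σy = 231, Σxy = 4035, Σx² = 3485
Sxx = Σx² − (Σx)²/n = 3485 − 2928.2 = 556.8
Sxy = Σxy − (Σx)(Σy)/n = 4035 − 5590.2 = -1555.2
b = Sxy/Sxx = -1555.2/556.8 = -2.793103
a = ȳ − b·x̄ = 46.2 − (-2.793103)·24.2 = 113.793103
ŷ(11) = a + b·11 = 113.793103 + (-2.793103)·11 = 83.068966

83.069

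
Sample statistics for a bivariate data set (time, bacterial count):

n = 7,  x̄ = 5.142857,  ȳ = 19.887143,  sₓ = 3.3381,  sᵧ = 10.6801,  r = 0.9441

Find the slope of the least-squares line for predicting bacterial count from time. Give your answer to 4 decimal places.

3.0206

b = r · sᵧ/sₓ = 0.9441 · 10.6801/3.3381 = 3.020605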